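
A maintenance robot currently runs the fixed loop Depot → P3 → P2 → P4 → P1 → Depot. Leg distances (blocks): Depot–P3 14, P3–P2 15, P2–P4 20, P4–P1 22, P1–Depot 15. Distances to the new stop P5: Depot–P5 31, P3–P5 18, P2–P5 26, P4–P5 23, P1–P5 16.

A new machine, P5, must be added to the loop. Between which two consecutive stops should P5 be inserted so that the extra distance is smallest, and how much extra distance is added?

Insertion cost between consecutive stops i–j is d(i,P5) + d(P5,j) − d(i,j):
  between Depot and P3: 31 + 18 − 14 = 35
  between P3 and P2: 18 + 26 − 15 = 29
  between P2 and P4: 26 + 23 − 20 = 29
  between P4 and P1: 23 + 16 − 22 = 17
  between P1 and Depot: 16 + 31 − 15 = 32
Cheapest insertion is between P4 and P1, adding 17.
New total = 86 + 17 = 103.

+17 blocks — insert P5 between P4 and P1.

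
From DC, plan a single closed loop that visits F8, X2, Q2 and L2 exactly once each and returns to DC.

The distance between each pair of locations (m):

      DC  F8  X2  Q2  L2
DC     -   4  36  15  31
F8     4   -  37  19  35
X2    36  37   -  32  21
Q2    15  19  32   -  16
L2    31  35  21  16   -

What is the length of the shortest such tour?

Minimum total distance: 93 m.

With 4 stops there are 4!/2 = 12 distinct round trips (a route and its reverse cost the same).
DC-F8-X2-Q2-L2-DC: 4+37+32+16+31 = 120
DC-F8-X2-L2-Q2-DC: 4+37+21+16+15 = 93
DC-F8-Q2-X2-L2-DC: 4+19+32+21+31 = 107
DC-F8-Q2-L2-X2-DC: 4+19+16+21+36 = 96
DC-F8-L2-X2-Q2-DC: 4+35+21+32+15 = 107
DC-F8-L2-Q2-X2-DC: 4+35+16+32+36 = 123
DC-X2-F8-Q2-L2-DC: 36+37+19+16+31 = 139
DC-X2-F8-L2-Q2-DC: 36+37+35+16+15 = 139
DC-X2-Q2-F8-L2-DC: 36+32+19+35+31 = 153
DC-X2-L2-F8-Q2-DC: 36+21+35+19+15 = 126
DC-Q2-F8-X2-L2-DC: 15+19+37+21+31 = 123
DC-Q2-X2-F8-L2-DC: 15+32+37+35+31 = 150
The minimum is 93.
One optimal route: DC → F8 → X2 → L2 → Q2 → DC (or its reverse).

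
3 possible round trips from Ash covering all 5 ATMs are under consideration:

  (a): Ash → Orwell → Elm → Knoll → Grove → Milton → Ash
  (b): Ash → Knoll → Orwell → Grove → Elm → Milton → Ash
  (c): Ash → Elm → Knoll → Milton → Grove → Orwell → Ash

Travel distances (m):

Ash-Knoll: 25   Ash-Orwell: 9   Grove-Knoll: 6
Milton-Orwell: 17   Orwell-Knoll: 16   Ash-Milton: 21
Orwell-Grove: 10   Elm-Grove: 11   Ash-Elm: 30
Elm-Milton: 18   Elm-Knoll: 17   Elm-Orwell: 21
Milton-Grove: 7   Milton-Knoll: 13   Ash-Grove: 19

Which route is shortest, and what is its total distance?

(a): 9 + 21 + 17 + 6 + 7 + 21 = 81
(b): 25 + 16 + 10 + 11 + 18 + 21 = 101
(c): 30 + 17 + 13 + 7 + 10 + 9 = 86

81 m — (a) is the shortest.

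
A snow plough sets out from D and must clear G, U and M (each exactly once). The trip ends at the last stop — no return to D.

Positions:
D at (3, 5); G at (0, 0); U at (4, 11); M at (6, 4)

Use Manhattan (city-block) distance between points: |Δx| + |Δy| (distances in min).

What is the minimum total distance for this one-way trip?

There are 3! = 6 possible orderings.
D→G→U→M: 8+15+9 = 32
D→G→M→U: 8+10+9 = 27
D→U→G→M: 7+15+10 = 32
D→U→M→G: 7+9+10 = 26
D→M→G→U: 4+10+15 = 29
D→M→U→G: 4+9+15 = 28
The minimum is 26.
One shortest path: D → U → M → G.

Shortest open route: 26 min.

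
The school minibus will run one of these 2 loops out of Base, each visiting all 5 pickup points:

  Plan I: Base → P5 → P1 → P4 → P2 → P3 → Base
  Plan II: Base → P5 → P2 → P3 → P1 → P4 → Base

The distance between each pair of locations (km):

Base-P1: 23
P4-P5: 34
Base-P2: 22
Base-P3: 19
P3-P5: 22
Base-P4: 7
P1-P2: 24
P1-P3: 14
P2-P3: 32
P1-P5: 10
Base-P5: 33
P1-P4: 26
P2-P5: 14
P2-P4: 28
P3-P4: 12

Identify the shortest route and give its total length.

Plan I: 33 + 10 + 26 + 28 + 32 + 19 = 148
Plan II: 33 + 14 + 32 + 14 + 26 + 7 = 126

126 km — Plan II is the shortest.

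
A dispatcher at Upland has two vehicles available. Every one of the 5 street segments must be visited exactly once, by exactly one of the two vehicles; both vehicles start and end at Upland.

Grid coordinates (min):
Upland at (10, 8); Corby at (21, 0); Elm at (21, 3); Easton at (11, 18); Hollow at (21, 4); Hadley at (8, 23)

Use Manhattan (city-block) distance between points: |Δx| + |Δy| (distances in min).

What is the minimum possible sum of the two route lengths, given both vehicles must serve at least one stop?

Minimum combined distance: 74 min.

Try each way of splitting the stops between the two vehicles (each non-empty) and, for each split, find the best tour for each vehicle:
  {Corby} + {Elm, Easton, Hollow, Hadley}: 38 + 66 = 104
  {Elm} + {Corby, Easton, Hollow, Hadley}: 32 + 72 = 104
  {Corby, Elm} + {Easton, Hollow, Hadley}: 38 + 64 = 102
  {Easton} + {Corby, Elm, Hollow, Hadley}: 22 + 72 = 94
  {Corby, Easton} + {Elm, Hollow, Hadley}: 58 + 66 = 124
  {Elm, Easton} + {Corby, Hollow, Hadley}: 52 + 72 = 124
  … (15 splits in total)
  {Corby, Elm, Hollow} + {Easton, Hadley}: 38 + 36 = 74  ← best
Best: vehicle 1 Upland → Corby → Elm → Hollow → Upland = 38; vehicle 2 Upland → Easton → Hadley → Upland = 36; combined 74.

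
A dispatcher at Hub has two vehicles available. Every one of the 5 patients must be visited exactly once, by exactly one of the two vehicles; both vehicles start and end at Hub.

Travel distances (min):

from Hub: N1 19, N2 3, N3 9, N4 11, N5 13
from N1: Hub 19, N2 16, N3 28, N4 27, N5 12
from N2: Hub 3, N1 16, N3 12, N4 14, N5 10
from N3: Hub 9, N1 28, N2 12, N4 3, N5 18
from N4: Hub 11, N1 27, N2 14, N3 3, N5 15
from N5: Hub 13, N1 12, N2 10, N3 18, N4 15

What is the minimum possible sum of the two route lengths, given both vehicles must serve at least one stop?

There are 2^4 − 1 = 15 ways to divide the 5 stops into two non-empty groups. For each, the best each vehicle can do is its own shortest tour through its group:
  {N1} + {N2, N3, N4, N5}: 38 + 40 = 78
  {N2} + {N1, N3, N4, N5}: 6 + 58 = 64
  {N1, N2} + {N3, N4, N5}: 38 + 40 = 78
  {N3} + {N1, N2, N4, N5}: 18 + 57 = 75
  {N1, N3} + {N2, N4, N5}: 56 + 39 = 95
  {N2, N3} + {N1, N4, N5}: 24 + 57 = 81
  … (15 splits in total)
Best: vehicle 1 Hub → N2 → Hub = 6; vehicle 2 Hub → N1 → N5 → N4 → N3 → Hub = 58; combined 64.

64 min — the smallest possible combined total.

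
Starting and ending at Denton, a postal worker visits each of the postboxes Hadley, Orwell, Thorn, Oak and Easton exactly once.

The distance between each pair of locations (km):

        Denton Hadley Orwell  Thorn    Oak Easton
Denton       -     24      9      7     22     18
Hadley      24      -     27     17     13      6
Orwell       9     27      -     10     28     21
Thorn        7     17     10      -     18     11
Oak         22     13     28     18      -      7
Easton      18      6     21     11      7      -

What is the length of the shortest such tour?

71 km — the shortest possible round trip.

Denton→Hadley→Orwell→Thorn→Oak→Easton→Denton: 24+27+10+18+7+18 = 104
Denton→Hadley→Orwell→Thorn→Easton→Oak→Denton: 24+27+10+11+7+22 = 101
Denton→Hadley→Orwell→Oak→Thorn→Easton→Denton: 24+27+28+18+11+18 = 126
Denton→Hadley→Orwell→Oak→Easton→Thorn→Denton: 24+27+28+7+11+7 = 104
Denton→Hadley→Orwell→Easton→Thorn→Oak→Denton: 24+27+21+11+18+22 = 123
Denton→Hadley→Orwell→Easton→Oak→Thorn→Denton: 24+27+21+7+18+7 = 104
Denton→Hadley→Thorn→Orwell→Oak→Easton→Denton: 24+17+10+28+7+18 = 104
Denton→Hadley→Thorn→Orwell→Easton→Oak→Denton: 24+17+10+21+7+22 = 101
Denton→Hadley→Thorn→Oak→Orwell→Easton→Denton: 24+17+18+28+21+18 = 126
Denton→Hadley→Thorn→Oak→Easton→Orwell→Denton: 24+17+18+7+21+9 = 96
Denton→Hadley→Thorn→Easton→Orwell→Oak→Denton: 24+17+11+21+28+22 = 123
Denton→Hadley→Thorn→Easton→Oak→Orwell→Denton: 24+17+11+7+28+9 = 96
Denton→Hadley→Oak→Orwell→Thorn→Easton→Denton: 24+13+28+10+11+18 = 104
Denton→Hadley→Oak→Orwell→Easton→Thorn→Denton: 24+13+28+21+11+7 = 104
… (46 more)
Denton→Orwell→Thorn→Hadley→Easton→Oak→Denton: 9+10+17+6+7+22 = 71  ← best
The minimum is 71.
One optimal route: Denton → Orwell → Thorn → Hadley → Easton → Oak → Denton (or its reverse).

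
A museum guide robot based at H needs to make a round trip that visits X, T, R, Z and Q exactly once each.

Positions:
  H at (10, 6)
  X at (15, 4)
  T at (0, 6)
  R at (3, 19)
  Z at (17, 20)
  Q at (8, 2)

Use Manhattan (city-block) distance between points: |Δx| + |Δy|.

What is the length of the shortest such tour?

H → X → T → R → Z → Q → H: 7+17+16+15+27+6 = 88
H → X → T → R → Q → Z → H: 7+17+16+22+27+21 = 110
H → X → T → Z → R → Q → H: 7+17+31+15+22+6 = 98
H → X → T → Z → Q → R → H: 7+17+31+27+22+20 = 124
H → X → T → Q → R → Z → H: 7+17+12+22+15+21 = 94
H → X → T → Q → Z → R → H: 7+17+12+27+15+20 = 98
H → X → R → T → Z → Q → H: 7+27+16+31+27+6 = 114
H → X → R → T → Q → Z → H: 7+27+16+12+27+21 = 110
H → X → R → Z → T → Q → H: 7+27+15+31+12+6 = 98
H → X → R → Z → Q → T → H: 7+27+15+27+12+10 = 98
H → X → R → Q → T → Z → H: 7+27+22+12+31+21 = 120
H → X → R → Q → Z → T → H: 7+27+22+27+31+10 = 124
H → X → Z → T → R → Q → H: 7+18+31+16+22+6 = 100
H → X → Z → T → Q → R → H: 7+18+31+12+22+20 = 110
… (46 more)
H → X → Z → R → T → Q → H: 7+18+15+16+12+6 = 74  ← best
The minimum is 74.
One optimal route: H → X → Z → R → T → Q → H (or its reverse).

Minimum total distance: 74.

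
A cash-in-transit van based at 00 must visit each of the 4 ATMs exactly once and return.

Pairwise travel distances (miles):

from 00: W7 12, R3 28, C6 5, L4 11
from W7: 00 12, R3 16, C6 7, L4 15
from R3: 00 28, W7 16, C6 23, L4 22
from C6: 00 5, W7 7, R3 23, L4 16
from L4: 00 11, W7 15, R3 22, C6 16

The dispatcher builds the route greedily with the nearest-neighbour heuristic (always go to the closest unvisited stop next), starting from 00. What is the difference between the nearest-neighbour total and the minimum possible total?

The nearest-neighbour route is 16 miles longer than optimal.

From 00: C6=5, L4=11, W7=12, R3=28 → choose C6 (5).
From C6: W7=7, L4=16, R3=23 → choose W7 (7).
From W7: L4=15, R3=16 → choose L4 (15).
From L4: R3=22 → choose R3 (22).
NN route 00 → C6 → W7 → L4 → R3 → 00 costs 77.
Optimal: 00 → C6 → W7 → R3 → L4 → 00 costs 61 (by enumerating all 12 distinct tours).
Excess = 77 − 61 = 16.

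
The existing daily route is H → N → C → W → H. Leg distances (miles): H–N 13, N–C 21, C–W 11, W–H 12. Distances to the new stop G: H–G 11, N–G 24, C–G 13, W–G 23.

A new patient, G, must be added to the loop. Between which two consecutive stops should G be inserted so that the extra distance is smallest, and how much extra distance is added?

Insertion cost between consecutive stops i–j is d(i,G) + d(G,j) − d(i,j):
  between H and N: 11 + 24 − 13 = 22
  between N and C: 24 + 13 − 21 = 16
  between C and W: 13 + 23 − 11 = 25
  between W and H: 23 + 11 − 12 = 22
Cheapest insertion is between N and C, adding 16.
New total = 57 + 16 = 73.

Minimum extra distance: 16 miles, inserting G between N and C.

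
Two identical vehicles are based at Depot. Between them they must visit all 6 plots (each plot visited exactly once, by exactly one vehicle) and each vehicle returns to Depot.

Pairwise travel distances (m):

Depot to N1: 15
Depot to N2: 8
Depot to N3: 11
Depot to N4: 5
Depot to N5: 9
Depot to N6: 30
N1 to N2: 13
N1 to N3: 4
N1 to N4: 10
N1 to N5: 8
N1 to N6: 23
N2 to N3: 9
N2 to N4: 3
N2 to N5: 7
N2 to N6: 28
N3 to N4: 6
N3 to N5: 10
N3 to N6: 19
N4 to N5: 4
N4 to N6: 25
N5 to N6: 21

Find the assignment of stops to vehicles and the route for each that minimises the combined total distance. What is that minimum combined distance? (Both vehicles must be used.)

Check every non-empty split of the stops between the two vehicles; for each half take its own optimal tour:
  {N1} + {N2, N3, N4, N5, N6}: 30 + 66 = 96
  {N2} + {N1, N3, N4, N5, N6}: 16 + 68 = 84
  {N1, N2} + {N3, N4, N5, N6}: 36 + 60 = 96
  {N3} + {N1, N2, N4, N5, N6}: 22 + 74 = 96
  {N1, N3} + {N2, N4, N5, N6}: 30 + 66 = 96
  {N2, N3} + {N1, N4, N5, N6}: 28 + 68 = 96
  … (31 splits in total)
Best: vehicle 1 Depot → N2 → Depot = 16; vehicle 2 Depot → N1 → N3 → N6 → N5 → N4 → Depot = 68; combined 84.

84 m — the smallest possible combined total.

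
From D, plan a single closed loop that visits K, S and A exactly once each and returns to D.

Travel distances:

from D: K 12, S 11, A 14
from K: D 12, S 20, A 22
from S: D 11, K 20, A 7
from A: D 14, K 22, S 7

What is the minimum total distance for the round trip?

Minimum total distance: 52.

There are 3 distinct closed tours to check (reversals are equivalent).
D → K → S → A → D: 12+20+7+14 = 53
D → K → A → S → D: 12+22+7+11 = 52
D → S → K → A → D: 11+20+22+14 = 67
The minimum is 52.
One optimal route: D → K → A → S → D (or its reverse).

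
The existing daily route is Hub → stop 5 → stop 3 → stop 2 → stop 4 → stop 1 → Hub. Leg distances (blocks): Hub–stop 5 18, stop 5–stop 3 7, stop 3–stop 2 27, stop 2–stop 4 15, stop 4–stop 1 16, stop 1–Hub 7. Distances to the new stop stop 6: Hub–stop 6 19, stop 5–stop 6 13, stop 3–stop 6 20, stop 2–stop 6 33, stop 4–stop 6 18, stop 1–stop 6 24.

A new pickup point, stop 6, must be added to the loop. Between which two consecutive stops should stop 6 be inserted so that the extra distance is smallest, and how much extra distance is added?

Insertion cost between consecutive stops i–j is d(i,stop 6) + d(stop 6,j) − d(i,j):
  between Hub and stop 5: 19 + 13 − 18 = 14
  between stop 5 and stop 3: 13 + 20 − 7 = 26
  between stop 3 and stop 2: 20 + 33 − 27 = 26
  between stop 2 and stop 4: 33 + 18 − 15 = 36
  between stop 4 and stop 1: 18 + 24 − 16 = 26
  between stop 1 and Hub: 24 + 19 − 7 = 36
Cheapest insertion is between Hub and stop 5, adding 14.
New total = 90 + 14 = 104.

Adding 14 blocks by placing stop 6 on the Hub–stop 5 leg.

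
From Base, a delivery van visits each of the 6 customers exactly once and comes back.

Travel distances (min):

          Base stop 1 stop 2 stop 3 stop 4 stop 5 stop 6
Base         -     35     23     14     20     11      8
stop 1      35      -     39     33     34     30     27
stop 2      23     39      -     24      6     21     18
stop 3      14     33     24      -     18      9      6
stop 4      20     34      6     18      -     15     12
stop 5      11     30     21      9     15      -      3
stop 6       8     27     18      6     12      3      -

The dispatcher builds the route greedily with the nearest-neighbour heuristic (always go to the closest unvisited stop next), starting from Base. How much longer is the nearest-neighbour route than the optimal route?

Base: stop 6=8, stop 5=11, stop 3=14, stop 4=20, stop 2=23, stop 1=35 ⇒ stop 6
stop 6: stop 5=3, stop 3=6, stop 4=12, stop 2=18, stop 1=27 ⇒ stop 5
stop 5: stop 3=9, stop 4=15, stop 2=21, stop 1=30 ⇒ stop 3
stop 3: stop 4=18, stop 2=24, stop 1=33 ⇒ stop 4
stop 4: stop 2=6, stop 1=34 ⇒ stop 2
stop 2: stop 1=39 ⇒ stop 1
NN route Base → stop 6 → stop 5 → stop 3 → stop 4 → stop 2 → stop 1 → Base costs 118.
Optimal: Base → stop 2 → stop 4 → stop 1 → stop 3 → stop 5 → stop 6 → Base costs 116 (by enumerating all 360 distinct tours).
Excess = 118 − 116 = 2.

Excess over optimum: 2 min.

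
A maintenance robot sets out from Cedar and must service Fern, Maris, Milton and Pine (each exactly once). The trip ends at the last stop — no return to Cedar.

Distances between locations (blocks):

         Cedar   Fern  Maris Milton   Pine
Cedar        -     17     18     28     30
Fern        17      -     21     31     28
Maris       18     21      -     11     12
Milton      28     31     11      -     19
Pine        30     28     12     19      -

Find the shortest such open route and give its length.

There are 4! = 24 possible orderings.
Cedar - Fern - Maris - Milton - Pine: 17+21+11+19 = 68
Cedar - Fern - Maris - Pine - Milton: 17+21+12+19 = 69
Cedar - Fern - Milton - Maris - Pine: 17+31+11+12 = 71
Cedar - Fern - Milton - Pine - Maris: 17+31+19+12 = 79
Cedar - Fern - Pine - Maris - Milton: 17+28+12+11 = 68
Cedar - Fern - Pine - Milton - Maris: 17+28+19+11 = 75
Cedar - Maris - Fern - Milton - Pine: 18+21+31+19 = 89
Cedar - Maris - Fern - Pine - Milton: 18+21+28+19 = 86
Cedar - Maris - Milton - Fern - Pine: 18+11+31+28 = 88
Cedar - Maris - Milton - Pine - Fern: 18+11+19+28 = 76
Cedar - Maris - Pine - Fern - Milton: 18+12+28+31 = 89
Cedar - Maris - Pine - Milton - Fern: 18+12+19+31 = 80
Cedar - Milton - Fern - Maris - Pine: 28+31+21+12 = 92
Cedar - Milton - Fern - Pine - Maris: 28+31+28+12 = 99
… (10 more)
The minimum is 68.
One shortest path: Cedar → Fern → Maris → Milton → Pine.

Minimum one-way distance = 68 blocks.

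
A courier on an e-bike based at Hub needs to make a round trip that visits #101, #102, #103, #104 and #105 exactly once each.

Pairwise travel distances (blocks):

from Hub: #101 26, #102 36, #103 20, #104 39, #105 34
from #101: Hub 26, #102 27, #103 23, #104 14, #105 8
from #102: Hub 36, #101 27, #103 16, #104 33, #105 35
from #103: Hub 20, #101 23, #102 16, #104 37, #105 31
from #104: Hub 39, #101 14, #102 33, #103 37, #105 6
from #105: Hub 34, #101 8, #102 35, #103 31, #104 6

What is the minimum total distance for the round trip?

Hub → #101 → #102 → #103 → #104 → #105 → Hub: 26+27+16+37+6+34 = 146
Hub → #101 → #102 → #103 → #105 → #104 → Hub: 26+27+16+31+6+39 = 145
Hub → #101 → #102 → #104 → #103 → #105 → Hub: 26+27+33+37+31+34 = 188
Hub → #101 → #102 → #104 → #105 → #103 → Hub: 26+27+33+6+31+20 = 143
Hub → #101 → #102 → #105 → #103 → #104 → Hub: 26+27+35+31+37+39 = 195
Hub → #101 → #102 → #105 → #104 → #103 → Hub: 26+27+35+6+37+20 = 151
Hub → #101 → #103 → #102 → #104 → #105 → Hub: 26+23+16+33+6+34 = 138
Hub → #101 → #103 → #102 → #105 → #104 → Hub: 26+23+16+35+6+39 = 145
Hub → #101 → #103 → #104 → #102 → #105 → Hub: 26+23+37+33+35+34 = 188
Hub → #101 → #103 → #104 → #105 → #102 → Hub: 26+23+37+6+35+36 = 163
Hub → #101 → #103 → #105 → #102 → #104 → Hub: 26+23+31+35+33+39 = 187
Hub → #101 → #103 → #105 → #104 → #102 → Hub: 26+23+31+6+33+36 = 155
Hub → #101 → #104 → #102 → #103 → #105 → Hub: 26+14+33+16+31+34 = 154
Hub → #101 → #104 → #102 → #105 → #103 → Hub: 26+14+33+35+31+20 = 159
… (46 more)
Hub → #101 → #105 → #104 → #102 → #103 → Hub: 26+8+6+33+16+20 = 109  ← best
The minimum is 109.
One optimal route: Hub → #101 → #105 → #104 → #102 → #103 → Hub (or its reverse).

Minimum total distance: 109 blocks.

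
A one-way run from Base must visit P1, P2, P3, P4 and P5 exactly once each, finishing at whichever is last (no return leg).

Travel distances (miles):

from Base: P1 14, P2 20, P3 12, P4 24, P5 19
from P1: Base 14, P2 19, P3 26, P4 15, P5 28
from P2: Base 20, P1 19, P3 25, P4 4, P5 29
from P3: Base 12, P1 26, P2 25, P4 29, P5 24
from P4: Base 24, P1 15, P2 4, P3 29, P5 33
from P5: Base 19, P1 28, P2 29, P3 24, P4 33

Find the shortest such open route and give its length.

There are 5! = 120 possible orderings.
Base → P1 → P2 → P3 → P4 → P5: 14+19+25+29+33 = 120
Base → P1 → P2 → P3 → P5 → P4: 14+19+25+24+33 = 115
Base → P1 → P2 → P4 → P3 → P5: 14+19+4+29+24 = 90
Base → P1 → P2 → P4 → P5 → P3: 14+19+4+33+24 = 94
Base → P1 → P2 → P5 → P3 → P4: 14+19+29+24+29 = 115
Base → P1 → P2 → P5 → P4 → P3: 14+19+29+33+29 = 124
Base → P1 → P3 → P2 → P4 → P5: 14+26+25+4+33 = 102
Base → P1 → P3 → P2 → P5 → P4: 14+26+25+29+33 = 127
Base → P1 → P3 → P4 → P2 → P5: 14+26+29+4+29 = 102
Base → P1 → P3 → P4 → P5 → P2: 14+26+29+33+29 = 131
Base → P1 → P3 → P5 → P2 → P4: 14+26+24+29+4 = 97
Base → P1 → P3 → P5 → P4 → P2: 14+26+24+33+4 = 101
Base → P1 → P4 → P2 → P3 → P5: 14+15+4+25+24 = 82
Base → P1 → P4 → P2 → P5 → P3: 14+15+4+29+24 = 86
… (106 more)
The minimum is 82.
One shortest path: Base → P1 → P4 → P2 → P3 → P5.

Shortest open route: 82 miles.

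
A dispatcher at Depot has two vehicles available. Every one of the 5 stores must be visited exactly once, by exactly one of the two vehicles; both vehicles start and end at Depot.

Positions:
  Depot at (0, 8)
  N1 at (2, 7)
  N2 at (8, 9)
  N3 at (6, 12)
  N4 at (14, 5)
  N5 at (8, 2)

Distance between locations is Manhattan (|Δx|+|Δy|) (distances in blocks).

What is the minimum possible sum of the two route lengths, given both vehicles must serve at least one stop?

Check every non-empty split of the stops between the two vehicles; for each half take its own optimal tour:
  {N1} + {N2, N3, N4, N5}: 6 + 48 = 54
  {N2} + {N1, N3, N4, N5}: 18 + 48 = 66
  {N1, N2} + {N3, N4, N5}: 20 + 48 = 68
  {N3} + {N1, N2, N4, N5}: 20 + 42 = 62
  {N1, N3} + {N2, N4, N5}: 22 + 42 = 64
  {N2, N3} + {N1, N4, N5}: 24 + 40 = 64
  … (15 splits in total)
Best: vehicle 1 Depot → N1 → Depot = 6; vehicle 2 Depot → N3 → N2 → N4 → N5 → Depot = 48; combined 54.

Minimum combined distance: 54 blocks.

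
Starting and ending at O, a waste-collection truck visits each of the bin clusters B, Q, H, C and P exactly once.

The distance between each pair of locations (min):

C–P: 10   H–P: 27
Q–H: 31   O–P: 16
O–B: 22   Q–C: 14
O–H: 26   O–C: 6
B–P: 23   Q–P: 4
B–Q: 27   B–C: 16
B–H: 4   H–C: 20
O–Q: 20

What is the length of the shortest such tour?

77 min — the shortest possible round trip.

With 5 stops there are 5!/2 = 60 distinct round trips (a route and its reverse cost the same).
O - B - Q - H - C - P - O: 22+27+31+20+10+16 = 126
O - B - Q - H - P - C - O: 22+27+31+27+10+6 = 123
O - B - Q - C - H - P - O: 22+27+14+20+27+16 = 126
O - B - Q - C - P - H - O: 22+27+14+10+27+26 = 126
O - B - Q - P - H - C - O: 22+27+4+27+20+6 = 106
O - B - Q - P - C - H - O: 22+27+4+10+20+26 = 109
O - B - H - Q - C - P - O: 22+4+31+14+10+16 = 97
O - B - H - Q - P - C - O: 22+4+31+4+10+6 = 77
O - B - H - C - Q - P - O: 22+4+20+14+4+16 = 80
O - B - H - C - P - Q - O: 22+4+20+10+4+20 = 80
O - B - H - P - Q - C - O: 22+4+27+4+14+6 = 77
O - B - H - P - C - Q - O: 22+4+27+10+14+20 = 97
O - B - C - Q - H - P - O: 22+16+14+31+27+16 = 126
O - B - C - Q - P - H - O: 22+16+14+4+27+26 = 109
… (46 more)
The minimum is 77.
One optimal route: O → B → H → Q → P → C → O (or its reverse).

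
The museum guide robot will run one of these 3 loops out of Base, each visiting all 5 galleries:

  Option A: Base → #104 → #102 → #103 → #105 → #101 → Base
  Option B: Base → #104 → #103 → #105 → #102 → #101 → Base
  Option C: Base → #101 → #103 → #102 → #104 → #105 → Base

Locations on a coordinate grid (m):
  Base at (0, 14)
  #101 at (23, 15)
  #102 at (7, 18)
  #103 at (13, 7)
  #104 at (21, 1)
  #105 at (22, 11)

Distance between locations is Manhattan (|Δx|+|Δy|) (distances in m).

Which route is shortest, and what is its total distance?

Option A: 34 + 31 + 17 + 13 + 5 + 24 = 124
Option B: 34 + 14 + 13 + 22 + 19 + 24 = 126
Option C: 24 + 18 + 17 + 31 + 11 + 25 = 126

124 m — Option A is the shortest.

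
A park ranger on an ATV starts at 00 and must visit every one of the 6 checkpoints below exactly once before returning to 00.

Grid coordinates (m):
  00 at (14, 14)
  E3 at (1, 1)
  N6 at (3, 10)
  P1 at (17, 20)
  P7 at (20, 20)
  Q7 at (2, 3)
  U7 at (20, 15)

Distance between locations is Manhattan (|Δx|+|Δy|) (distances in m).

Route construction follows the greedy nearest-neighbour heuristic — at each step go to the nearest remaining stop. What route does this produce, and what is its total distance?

76 m along 00 → U7 → P7 → P1 → N6 → Q7 → E3 → 00.

At 00 the remaining stops are U7 7, P1 9, P7 12, N6 15, Q7 23, E3 26; go to U7.
At U7 the remaining stops are P7 5, P1 8, N6 22, Q7 30, E3 33; go to P7.
At P7 the remaining stops are P1 3, N6 27, Q7 35, E3 38; go to P1.
At P1 the remaining stops are N6 24, Q7 32, E3 35; go to N6.
At N6 the remaining stops are Q7 8, E3 11; go to Q7.
At Q7 the remaining stops are E3 3; go to E3.
Return E3→00: 26.
Total = 7 + 5 + 3 + 24 + 8 + 3 + 26 = 76.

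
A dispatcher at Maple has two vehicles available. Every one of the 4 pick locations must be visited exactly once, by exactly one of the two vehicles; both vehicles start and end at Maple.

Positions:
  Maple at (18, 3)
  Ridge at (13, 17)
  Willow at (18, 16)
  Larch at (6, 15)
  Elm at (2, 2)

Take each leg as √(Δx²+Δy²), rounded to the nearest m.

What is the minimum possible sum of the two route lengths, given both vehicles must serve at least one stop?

74 m — the smallest possible combined total.

Check every non-empty split of the stops between the two vehicles; for each half take its own optimal tour:
  {Ridge} + {Willow, Larch, Elm}: 30 + 55 = 85
  {Willow} + {Ridge, Larch, Elm}: 26 + 52 = 78
  {Ridge, Willow} + {Larch, Elm}: 33 + 47 = 80
  {Larch} + {Ridge, Willow, Elm}: 34 + 53 = 87
  {Ridge, Larch} + {Willow, Elm}: 39 + 50 = 89
  {Willow, Larch} + {Ridge, Elm}: 42 + 50 = 92
  … (7 splits in total)
  {Ridge, Willow, Larch} + {Elm}: 42 + 32 = 74  ← best
Best: vehicle 1 Maple → Willow → Ridge → Larch → Maple = 42; vehicle 2 Maple → Elm → Maple = 32; combined 74.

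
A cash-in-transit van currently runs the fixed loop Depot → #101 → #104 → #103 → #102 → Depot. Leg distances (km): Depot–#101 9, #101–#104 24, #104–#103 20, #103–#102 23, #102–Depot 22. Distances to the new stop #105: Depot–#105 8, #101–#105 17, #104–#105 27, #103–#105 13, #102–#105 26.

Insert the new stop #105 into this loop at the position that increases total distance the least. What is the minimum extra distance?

Insertion cost between consecutive stops i–j is d(i,#105) + d(#105,j) − d(i,j):
  between Depot and #101: 8 + 17 − 9 = 16
  between #101 and #104: 17 + 27 − 24 = 20
  between #104 and #103: 27 + 13 − 20 = 20
  between #103 and #102: 13 + 26 − 23 = 16
  between #102 and Depot: 26 + 8 − 22 = 12
Cheapest insertion is between #102 and Depot, adding 12.
New total = 98 + 12 = 110.

Adding 12 km by placing #105 on the #102–Depot leg.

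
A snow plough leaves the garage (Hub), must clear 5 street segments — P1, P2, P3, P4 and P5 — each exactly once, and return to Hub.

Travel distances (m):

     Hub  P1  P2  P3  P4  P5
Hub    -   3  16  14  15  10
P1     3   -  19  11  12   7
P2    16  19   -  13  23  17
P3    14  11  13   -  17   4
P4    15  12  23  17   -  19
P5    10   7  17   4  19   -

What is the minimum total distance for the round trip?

There are 60 distinct closed tours to check (reversals are equivalent).
Hub - P1 - P2 - P3 - P4 - P5 - Hub: 3+19+13+17+19+10 = 81
Hub - P1 - P2 - P3 - P5 - P4 - Hub: 3+19+13+4+19+15 = 73
Hub - P1 - P2 - P4 - P3 - P5 - Hub: 3+19+23+17+4+10 = 76
Hub - P1 - P2 - P4 - P5 - P3 - Hub: 3+19+23+19+4+14 = 82
Hub - P1 - P2 - P5 - P3 - P4 - Hub: 3+19+17+4+17+15 = 75
Hub - P1 - P2 - P5 - P4 - P3 - Hub: 3+19+17+19+17+14 = 89
Hub - P1 - P3 - P2 - P4 - P5 - Hub: 3+11+13+23+19+10 = 79
Hub - P1 - P3 - P2 - P5 - P4 - Hub: 3+11+13+17+19+15 = 78
Hub - P1 - P3 - P4 - P2 - P5 - Hub: 3+11+17+23+17+10 = 81
Hub - P1 - P3 - P4 - P5 - P2 - Hub: 3+11+17+19+17+16 = 83
Hub - P1 - P3 - P5 - P2 - P4 - Hub: 3+11+4+17+23+15 = 73
Hub - P1 - P3 - P5 - P4 - P2 - Hub: 3+11+4+19+23+16 = 76
Hub - P1 - P4 - P2 - P3 - P5 - Hub: 3+12+23+13+4+10 = 65
Hub - P1 - P4 - P2 - P5 - P3 - Hub: 3+12+23+17+4+14 = 73
… (46 more)
The minimum is 65.
One optimal route: Hub → P1 → P4 → P2 → P3 → P5 → Hub (or its reverse).

Minimum total distance: 65 m.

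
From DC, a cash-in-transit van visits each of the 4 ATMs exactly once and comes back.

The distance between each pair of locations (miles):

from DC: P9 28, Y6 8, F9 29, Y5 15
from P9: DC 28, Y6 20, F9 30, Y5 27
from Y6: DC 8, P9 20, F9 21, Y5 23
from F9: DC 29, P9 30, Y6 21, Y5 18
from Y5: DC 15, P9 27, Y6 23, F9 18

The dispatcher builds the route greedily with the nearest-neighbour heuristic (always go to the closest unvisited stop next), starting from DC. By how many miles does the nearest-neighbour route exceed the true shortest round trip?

11 miles longer than the optimal tour.

From DC: Y6=8, Y5=15, P9=28, F9=29 → choose Y6 (8).
From Y6: P9=20, F9=21, Y5=23 → choose P9 (20).
From P9: Y5=27, F9=30 → choose Y5 (27).
From Y5: F9=18 → choose F9 (18).
NN route DC → Y6 → P9 → Y5 → F9 → DC costs 102.
Optimal: DC → Y6 → P9 → F9 → Y5 → DC costs 91 (by enumerating all 12 distinct tours).
Excess = 102 − 91 = 11.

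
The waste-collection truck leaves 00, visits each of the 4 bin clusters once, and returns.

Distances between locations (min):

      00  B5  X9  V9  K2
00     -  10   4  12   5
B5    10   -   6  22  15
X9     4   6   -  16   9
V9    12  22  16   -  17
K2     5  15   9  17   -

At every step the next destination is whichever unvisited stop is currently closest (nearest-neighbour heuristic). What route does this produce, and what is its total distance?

00 → [X9:4 / K2:5 / B5:10 / V9:12] → X9 (4)
X9 → [B5:6 / K2:9 / V9:16] → B5 (6)
B5 → [K2:15 / V9:22] → K2 (15)
K2 → [V9:17] → V9 (17)
Return V9→00: 12.
Total = 4 + 6 + 15 + 17 + 12 = 54.

54 min along 00 → X9 → B5 → K2 → V9 → 00.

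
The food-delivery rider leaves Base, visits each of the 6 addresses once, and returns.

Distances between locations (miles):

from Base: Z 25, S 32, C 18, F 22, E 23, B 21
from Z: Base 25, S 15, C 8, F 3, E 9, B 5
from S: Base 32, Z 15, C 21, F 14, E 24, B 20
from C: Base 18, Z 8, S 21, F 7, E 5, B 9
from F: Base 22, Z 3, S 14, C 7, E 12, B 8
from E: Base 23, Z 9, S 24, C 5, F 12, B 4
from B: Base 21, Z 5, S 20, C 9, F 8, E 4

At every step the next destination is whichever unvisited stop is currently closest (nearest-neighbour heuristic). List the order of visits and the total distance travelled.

At Base the remaining stops are C 18, B 21, F 22, E 23, Z 25, S 32; go to C.
At C the remaining stops are E 5, F 7, Z 8, B 9, S 21; go to E.
At E the remaining stops are B 4, Z 9, F 12, S 24; go to B.
At B the remaining stops are Z 5, F 8, S 20; go to Z.
At Z the remaining stops are F 3, S 15; go to F.
At F the remaining stops are S 14; go to S.
Return S→Base: 32.
Total = 18 + 5 + 4 + 5 + 3 + 14 + 32 = 81.

Nearest-neighbour total = 81 miles; route Base → C → E → B → Z → F → S → Base.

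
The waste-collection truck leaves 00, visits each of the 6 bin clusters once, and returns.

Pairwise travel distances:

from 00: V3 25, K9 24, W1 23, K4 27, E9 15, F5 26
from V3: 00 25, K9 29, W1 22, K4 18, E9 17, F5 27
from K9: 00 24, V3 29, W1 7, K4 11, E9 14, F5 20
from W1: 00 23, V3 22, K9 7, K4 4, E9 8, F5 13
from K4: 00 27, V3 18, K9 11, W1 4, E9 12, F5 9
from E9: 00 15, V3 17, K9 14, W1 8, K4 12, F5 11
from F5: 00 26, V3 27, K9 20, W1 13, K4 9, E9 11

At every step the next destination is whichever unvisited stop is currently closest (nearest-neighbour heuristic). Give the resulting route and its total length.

From 00: distances to unvisited — E9=15, W1=23, K9=24, V3=25, F5=26, K4=27. Nearest is E9 (15).
From E9: distances to unvisited — W1=8, F5=11, K4=12, K9=14, V3=17. Nearest is W1 (8).
From W1: distances to unvisited — K4=4, K9=7, F5=13, V3=22. Nearest is K4 (4).
From K4: distances to unvisited — F5=9, K9=11, V3=18. Nearest is F5 (9).
From F5: distances to unvisited — K9=20, V3=27. Nearest is K9 (20).
From K9: distances to unvisited — V3=29. Nearest is V3 (29).
Return V3→00: 25.
Total = 15 + 8 + 4 + 9 + 20 + 29 + 25 = 110.

Nearest-neighbour total = 110; route 00 → E9 → W1 → K4 → F5 → K9 → V3 → 00.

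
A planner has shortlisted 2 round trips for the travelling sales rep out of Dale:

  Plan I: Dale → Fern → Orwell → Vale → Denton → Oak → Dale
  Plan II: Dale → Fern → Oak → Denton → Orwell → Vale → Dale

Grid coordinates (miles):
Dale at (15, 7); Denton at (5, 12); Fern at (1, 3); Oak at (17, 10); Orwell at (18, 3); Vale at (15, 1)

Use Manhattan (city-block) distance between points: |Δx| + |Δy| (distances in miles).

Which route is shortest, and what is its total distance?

Plan I: 18 + 17 + 5 + 21 + 14 + 5 = 80
Plan II: 18 + 23 + 14 + 22 + 5 + 6 = 88

Shortest is Plan I, total 80 miles.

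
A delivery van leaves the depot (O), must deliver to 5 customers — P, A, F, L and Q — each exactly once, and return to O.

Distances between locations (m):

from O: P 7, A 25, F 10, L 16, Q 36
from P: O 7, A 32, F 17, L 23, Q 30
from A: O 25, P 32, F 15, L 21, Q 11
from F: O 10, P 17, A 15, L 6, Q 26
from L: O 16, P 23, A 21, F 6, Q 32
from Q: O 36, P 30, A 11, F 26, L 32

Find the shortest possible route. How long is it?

There are 60 distinct closed tours to check (reversals are equivalent).
O - P - A - F - L - Q - O: 7+32+15+6+32+36 = 128
O - P - A - F - Q - L - O: 7+32+15+26+32+16 = 128
O - P - A - L - F - Q - O: 7+32+21+6+26+36 = 128
O - P - A - L - Q - F - O: 7+32+21+32+26+10 = 128
O - P - A - Q - F - L - O: 7+32+11+26+6+16 = 98
O - P - A - Q - L - F - O: 7+32+11+32+6+10 = 98
O - P - F - A - L - Q - O: 7+17+15+21+32+36 = 128
O - P - F - A - Q - L - O: 7+17+15+11+32+16 = 98
O - P - F - L - A - Q - O: 7+17+6+21+11+36 = 98
O - P - F - L - Q - A - O: 7+17+6+32+11+25 = 98
O - P - F - Q - A - L - O: 7+17+26+11+21+16 = 98
O - P - F - Q - L - A - O: 7+17+26+32+21+25 = 128
O - P - L - A - F - Q - O: 7+23+21+15+26+36 = 128
O - P - L - A - Q - F - O: 7+23+21+11+26+10 = 98
… (46 more)
O - P - Q - A - F - L - O: 7+30+11+15+6+16 = 85  ← best
The minimum is 85.
One optimal route: O → P → Q → A → F → L → O (or its reverse).

Shortest round trip = 85 m.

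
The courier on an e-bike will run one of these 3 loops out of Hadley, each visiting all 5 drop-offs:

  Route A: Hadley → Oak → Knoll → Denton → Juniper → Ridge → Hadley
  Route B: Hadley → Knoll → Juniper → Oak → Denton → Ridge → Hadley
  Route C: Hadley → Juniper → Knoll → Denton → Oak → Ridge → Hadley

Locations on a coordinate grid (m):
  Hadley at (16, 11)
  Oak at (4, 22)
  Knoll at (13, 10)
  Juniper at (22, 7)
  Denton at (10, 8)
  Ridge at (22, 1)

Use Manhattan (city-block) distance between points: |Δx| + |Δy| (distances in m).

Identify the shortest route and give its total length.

Shortest is Route A, total 84 m.

Route A: 23 + 21 + 5 + 13 + 6 + 16 = 84
Route B: 4 + 12 + 33 + 20 + 19 + 16 = 104
Route C: 10 + 12 + 5 + 20 + 39 + 16 = 102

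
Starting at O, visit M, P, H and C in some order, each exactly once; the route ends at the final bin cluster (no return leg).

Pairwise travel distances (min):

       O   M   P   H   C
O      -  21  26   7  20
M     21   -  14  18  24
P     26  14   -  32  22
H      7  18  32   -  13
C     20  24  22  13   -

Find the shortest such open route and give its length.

There are 4! = 24 possible orderings.
O - M - P - H - C: 21+14+32+13 = 80
O - M - P - C - H: 21+14+22+13 = 70
O - M - H - P - C: 21+18+32+22 = 93
O - M - H - C - P: 21+18+13+22 = 74
O - M - C - P - H: 21+24+22+32 = 99
O - M - C - H - P: 21+24+13+32 = 90
O - P - M - H - C: 26+14+18+13 = 71
O - P - M - C - H: 26+14+24+13 = 77
O - P - H - M - C: 26+32+18+24 = 100
O - P - H - C - M: 26+32+13+24 = 95
O - P - C - M - H: 26+22+24+18 = 90
O - P - C - H - M: 26+22+13+18 = 79
O - H - M - P - C: 7+18+14+22 = 61
O - H - M - C - P: 7+18+24+22 = 71
… (10 more)
O - H - C - P - M: 7+13+22+14 = 56  ← best
The minimum is 56.
One shortest path: O → H → C → P → M.

56 min — the minimum one-way total.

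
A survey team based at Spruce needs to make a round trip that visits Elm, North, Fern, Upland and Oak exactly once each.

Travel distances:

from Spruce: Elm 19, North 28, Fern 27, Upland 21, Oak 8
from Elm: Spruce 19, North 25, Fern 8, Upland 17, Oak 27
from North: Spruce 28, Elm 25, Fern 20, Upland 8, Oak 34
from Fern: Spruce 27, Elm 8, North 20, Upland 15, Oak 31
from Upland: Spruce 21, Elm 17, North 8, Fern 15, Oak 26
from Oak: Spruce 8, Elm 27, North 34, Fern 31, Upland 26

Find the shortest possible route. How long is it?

89 — the shortest possible round trip.

Spruce - Elm - North - Fern - Upland - Oak - Spruce: 19+25+20+15+26+8 = 113
Spruce - Elm - North - Fern - Oak - Upland - Spruce: 19+25+20+31+26+21 = 142
Spruce - Elm - North - Upland - Fern - Oak - Spruce: 19+25+8+15+31+8 = 106
Spruce - Elm - North - Upland - Oak - Fern - Spruce: 19+25+8+26+31+27 = 136
Spruce - Elm - North - Oak - Fern - Upland - Spruce: 19+25+34+31+15+21 = 145
Spruce - Elm - North - Oak - Upland - Fern - Spruce: 19+25+34+26+15+27 = 146
Spruce - Elm - Fern - North - Upland - Oak - Spruce: 19+8+20+8+26+8 = 89
Spruce - Elm - Fern - North - Oak - Upland - Spruce: 19+8+20+34+26+21 = 128
Spruce - Elm - Fern - Upland - North - Oak - Spruce: 19+8+15+8+34+8 = 92
Spruce - Elm - Fern - Upland - Oak - North - Spruce: 19+8+15+26+34+28 = 130
Spruce - Elm - Fern - Oak - North - Upland - Spruce: 19+8+31+34+8+21 = 121
Spruce - Elm - Fern - Oak - Upland - North - Spruce: 19+8+31+26+8+28 = 120
Spruce - Elm - Upland - North - Fern - Oak - Spruce: 19+17+8+20+31+8 = 103
Spruce - Elm - Upland - North - Oak - Fern - Spruce: 19+17+8+34+31+27 = 136
… (46 more)
The minimum is 89.
One optimal route: Spruce → Elm → Fern → North → Upland → Oak → Spruce (or its reverse).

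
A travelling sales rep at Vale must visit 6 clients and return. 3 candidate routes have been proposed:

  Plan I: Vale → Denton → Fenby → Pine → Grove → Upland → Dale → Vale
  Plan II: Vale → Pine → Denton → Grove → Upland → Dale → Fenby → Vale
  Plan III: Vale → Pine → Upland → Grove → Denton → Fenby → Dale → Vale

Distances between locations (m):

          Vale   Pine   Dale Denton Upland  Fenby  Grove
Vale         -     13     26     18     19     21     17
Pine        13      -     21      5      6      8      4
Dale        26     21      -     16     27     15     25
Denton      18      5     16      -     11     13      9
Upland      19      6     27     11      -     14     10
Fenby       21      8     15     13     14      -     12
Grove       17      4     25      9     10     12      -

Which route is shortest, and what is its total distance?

Plan I: 18 + 13 + 8 + 4 + 10 + 27 + 26 = 106
Plan II: 13 + 5 + 9 + 10 + 27 + 15 + 21 = 100
Plan III: 13 + 6 + 10 + 9 + 13 + 15 + 26 = 92

Shortest is Plan III, total 92 m.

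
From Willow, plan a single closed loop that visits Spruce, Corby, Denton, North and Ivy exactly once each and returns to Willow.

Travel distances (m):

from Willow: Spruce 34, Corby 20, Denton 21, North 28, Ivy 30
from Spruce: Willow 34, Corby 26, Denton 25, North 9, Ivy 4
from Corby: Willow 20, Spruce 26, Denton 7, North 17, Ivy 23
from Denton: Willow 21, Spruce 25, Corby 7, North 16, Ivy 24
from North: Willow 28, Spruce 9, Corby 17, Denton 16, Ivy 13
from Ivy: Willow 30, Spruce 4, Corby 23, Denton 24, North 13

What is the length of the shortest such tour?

Shortest round trip = 86 m.

Willow - Spruce - Corby - Denton - North - Ivy - Willow: 34+26+7+16+13+30 = 126
Willow - Spruce - Corby - Denton - Ivy - North - Willow: 34+26+7+24+13+28 = 132
Willow - Spruce - Corby - North - Denton - Ivy - Willow: 34+26+17+16+24+30 = 147
Willow - Spruce - Corby - North - Ivy - Denton - Willow: 34+26+17+13+24+21 = 135
Willow - Spruce - Corby - Ivy - Denton - North - Willow: 34+26+23+24+16+28 = 151
Willow - Spruce - Corby - Ivy - North - Denton - Willow: 34+26+23+13+16+21 = 133
Willow - Spruce - Denton - Corby - North - Ivy - Willow: 34+25+7+17+13+30 = 126
Willow - Spruce - Denton - Corby - Ivy - North - Willow: 34+25+7+23+13+28 = 130
Willow - Spruce - Denton - North - Corby - Ivy - Willow: 34+25+16+17+23+30 = 145
Willow - Spruce - Denton - North - Ivy - Corby - Willow: 34+25+16+13+23+20 = 131
Willow - Spruce - Denton - Ivy - Corby - North - Willow: 34+25+24+23+17+28 = 151
Willow - Spruce - Denton - Ivy - North - Corby - Willow: 34+25+24+13+17+20 = 133
Willow - Spruce - North - Corby - Denton - Ivy - Willow: 34+9+17+7+24+30 = 121
Willow - Spruce - North - Corby - Ivy - Denton - Willow: 34+9+17+23+24+21 = 128
… (46 more)
Willow - Corby - Denton - North - Spruce - Ivy - Willow: 20+7+16+9+4+30 = 86  ← best
The minimum is 86.
One optimal route: Willow → Corby → Denton → North → Spruce → Ivy → Willow (or its reverse).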